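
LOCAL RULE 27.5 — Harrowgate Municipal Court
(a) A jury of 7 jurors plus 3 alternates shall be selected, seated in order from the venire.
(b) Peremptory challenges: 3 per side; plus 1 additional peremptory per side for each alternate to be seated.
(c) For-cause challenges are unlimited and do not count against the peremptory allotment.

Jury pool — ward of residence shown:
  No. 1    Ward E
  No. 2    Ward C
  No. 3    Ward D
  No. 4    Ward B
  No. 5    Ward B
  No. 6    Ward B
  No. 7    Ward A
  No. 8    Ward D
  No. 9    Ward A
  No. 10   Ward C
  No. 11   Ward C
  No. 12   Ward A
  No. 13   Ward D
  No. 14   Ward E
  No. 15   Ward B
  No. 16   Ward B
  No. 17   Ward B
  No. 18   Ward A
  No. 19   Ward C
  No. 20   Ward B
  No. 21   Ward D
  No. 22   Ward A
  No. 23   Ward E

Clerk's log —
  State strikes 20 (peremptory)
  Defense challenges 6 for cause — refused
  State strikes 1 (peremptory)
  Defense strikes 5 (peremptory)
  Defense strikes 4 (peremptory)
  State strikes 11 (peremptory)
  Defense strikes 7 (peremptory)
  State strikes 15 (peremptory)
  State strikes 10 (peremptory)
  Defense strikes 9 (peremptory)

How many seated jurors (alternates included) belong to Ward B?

Removed: #1, #4, #5, #7, #9, #10, #11, #15, #20.
Seated (10 incl. alternates): #2, #3, #6, #8, #12, #13, #14, #16, #17, #18.
Of those, in Ward B: #6, #16, #17 → 3.

3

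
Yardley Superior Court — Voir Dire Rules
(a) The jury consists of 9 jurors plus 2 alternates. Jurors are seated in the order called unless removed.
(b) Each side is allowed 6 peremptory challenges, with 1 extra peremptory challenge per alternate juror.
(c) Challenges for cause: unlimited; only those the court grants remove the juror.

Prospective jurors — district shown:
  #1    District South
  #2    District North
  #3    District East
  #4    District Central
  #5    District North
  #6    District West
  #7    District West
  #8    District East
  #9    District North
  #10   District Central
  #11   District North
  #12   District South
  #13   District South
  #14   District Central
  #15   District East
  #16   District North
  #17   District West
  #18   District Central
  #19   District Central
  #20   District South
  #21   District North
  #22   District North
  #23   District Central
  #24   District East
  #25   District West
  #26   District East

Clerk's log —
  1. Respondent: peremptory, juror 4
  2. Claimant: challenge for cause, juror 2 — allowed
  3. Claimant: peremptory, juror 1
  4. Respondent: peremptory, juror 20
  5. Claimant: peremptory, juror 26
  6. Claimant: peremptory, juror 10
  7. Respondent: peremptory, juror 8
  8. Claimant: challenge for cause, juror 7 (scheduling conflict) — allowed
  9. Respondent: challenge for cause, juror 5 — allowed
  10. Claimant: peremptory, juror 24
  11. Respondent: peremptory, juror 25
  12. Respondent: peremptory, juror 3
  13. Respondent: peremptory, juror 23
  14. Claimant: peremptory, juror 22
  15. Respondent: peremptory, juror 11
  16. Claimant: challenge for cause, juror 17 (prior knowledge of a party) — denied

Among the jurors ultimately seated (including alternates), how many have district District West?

Removed: #1, #2, #3, #4, #5, #7, #8, #10, #11, #20, #22, #23, #24, #25, #26.
Seated (11 incl. alternates): #6, #9, #12, #13, #14, #15, #16, #17, #18, #19, #21.
Of those, in District West: #6, #17 → 2.

2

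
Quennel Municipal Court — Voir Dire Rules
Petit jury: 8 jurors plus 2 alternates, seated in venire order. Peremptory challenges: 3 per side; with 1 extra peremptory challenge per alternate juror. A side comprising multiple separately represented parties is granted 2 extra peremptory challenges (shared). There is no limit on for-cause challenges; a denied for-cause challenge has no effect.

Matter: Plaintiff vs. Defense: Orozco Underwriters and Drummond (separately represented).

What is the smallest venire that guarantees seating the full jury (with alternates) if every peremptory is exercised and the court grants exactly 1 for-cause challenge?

Seats to fill: 8 + 2 alternates = 10.
Peremptories — Plaintiff: 3 + 1×2 = 5; Defense: 3 + 1×2 + 2 = 7; total 12.
For-cause removals: 1.
Minimum venire: 10 + 12 + 1 = 23.

23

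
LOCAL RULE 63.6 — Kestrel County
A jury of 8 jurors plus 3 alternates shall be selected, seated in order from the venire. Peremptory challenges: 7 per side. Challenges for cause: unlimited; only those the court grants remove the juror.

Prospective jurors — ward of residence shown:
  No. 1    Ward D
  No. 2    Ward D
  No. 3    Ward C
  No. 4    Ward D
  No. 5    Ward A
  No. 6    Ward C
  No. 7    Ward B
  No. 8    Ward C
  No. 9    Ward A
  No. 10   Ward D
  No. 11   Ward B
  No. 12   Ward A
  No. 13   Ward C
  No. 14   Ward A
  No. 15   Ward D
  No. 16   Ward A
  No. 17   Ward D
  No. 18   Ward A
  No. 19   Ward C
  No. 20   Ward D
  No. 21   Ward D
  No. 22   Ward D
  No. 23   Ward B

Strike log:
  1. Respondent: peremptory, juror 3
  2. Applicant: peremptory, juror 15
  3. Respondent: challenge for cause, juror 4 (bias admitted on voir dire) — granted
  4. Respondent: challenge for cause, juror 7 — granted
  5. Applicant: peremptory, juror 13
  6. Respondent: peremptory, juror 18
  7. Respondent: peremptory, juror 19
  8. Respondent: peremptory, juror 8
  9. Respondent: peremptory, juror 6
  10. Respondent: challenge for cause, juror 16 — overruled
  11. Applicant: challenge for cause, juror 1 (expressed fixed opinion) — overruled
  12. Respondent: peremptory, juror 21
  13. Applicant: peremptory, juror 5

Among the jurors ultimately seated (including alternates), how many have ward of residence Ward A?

4

Removed: #3, #4, #5, #6, #7, #8, #13, #15, #18, #19, #21.
Seated (11 incl. alternates): #1, #2, #9, #10, #11, #12, #14, #16, #17, #20, #22.
Of those, in Ward A: #9, #12, #14, #16 → 4.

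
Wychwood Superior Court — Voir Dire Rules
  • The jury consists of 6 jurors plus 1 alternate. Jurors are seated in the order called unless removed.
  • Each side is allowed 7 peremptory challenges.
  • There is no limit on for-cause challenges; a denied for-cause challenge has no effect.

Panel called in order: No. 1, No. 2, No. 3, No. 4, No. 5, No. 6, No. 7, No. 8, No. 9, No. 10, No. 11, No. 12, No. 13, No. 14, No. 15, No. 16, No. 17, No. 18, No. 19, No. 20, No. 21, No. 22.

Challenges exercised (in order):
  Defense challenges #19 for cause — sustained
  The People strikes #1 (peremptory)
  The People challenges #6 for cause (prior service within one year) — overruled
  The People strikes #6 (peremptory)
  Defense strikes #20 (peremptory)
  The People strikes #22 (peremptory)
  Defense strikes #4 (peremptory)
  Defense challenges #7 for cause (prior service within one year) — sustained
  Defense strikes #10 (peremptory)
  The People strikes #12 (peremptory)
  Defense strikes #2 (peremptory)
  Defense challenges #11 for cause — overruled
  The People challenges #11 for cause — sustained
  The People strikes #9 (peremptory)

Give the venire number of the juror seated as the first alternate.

Removed: #1, #2, #4, #6, #7, #9, #10, #11, #12, #19, #20, #22.
Seating in order: seats 1–6 → #3, #5, #8, #13, #14, #15; alternates → #16.
So alternate 1 is #16.

16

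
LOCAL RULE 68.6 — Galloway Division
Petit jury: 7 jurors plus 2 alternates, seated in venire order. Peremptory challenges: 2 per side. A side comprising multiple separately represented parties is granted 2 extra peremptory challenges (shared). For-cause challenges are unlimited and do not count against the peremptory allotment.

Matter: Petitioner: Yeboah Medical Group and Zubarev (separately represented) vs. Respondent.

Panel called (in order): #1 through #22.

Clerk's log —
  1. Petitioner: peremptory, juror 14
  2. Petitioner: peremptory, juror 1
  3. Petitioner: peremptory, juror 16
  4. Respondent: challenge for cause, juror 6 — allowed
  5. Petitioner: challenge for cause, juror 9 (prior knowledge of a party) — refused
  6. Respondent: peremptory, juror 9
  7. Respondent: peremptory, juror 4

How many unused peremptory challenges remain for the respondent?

Respondent allotment: 2.
Respondent peremptories used: #9, #4 — 2 (the for-cause on #6 doesn't count).
Remaining: 2 − 2 = 0.

0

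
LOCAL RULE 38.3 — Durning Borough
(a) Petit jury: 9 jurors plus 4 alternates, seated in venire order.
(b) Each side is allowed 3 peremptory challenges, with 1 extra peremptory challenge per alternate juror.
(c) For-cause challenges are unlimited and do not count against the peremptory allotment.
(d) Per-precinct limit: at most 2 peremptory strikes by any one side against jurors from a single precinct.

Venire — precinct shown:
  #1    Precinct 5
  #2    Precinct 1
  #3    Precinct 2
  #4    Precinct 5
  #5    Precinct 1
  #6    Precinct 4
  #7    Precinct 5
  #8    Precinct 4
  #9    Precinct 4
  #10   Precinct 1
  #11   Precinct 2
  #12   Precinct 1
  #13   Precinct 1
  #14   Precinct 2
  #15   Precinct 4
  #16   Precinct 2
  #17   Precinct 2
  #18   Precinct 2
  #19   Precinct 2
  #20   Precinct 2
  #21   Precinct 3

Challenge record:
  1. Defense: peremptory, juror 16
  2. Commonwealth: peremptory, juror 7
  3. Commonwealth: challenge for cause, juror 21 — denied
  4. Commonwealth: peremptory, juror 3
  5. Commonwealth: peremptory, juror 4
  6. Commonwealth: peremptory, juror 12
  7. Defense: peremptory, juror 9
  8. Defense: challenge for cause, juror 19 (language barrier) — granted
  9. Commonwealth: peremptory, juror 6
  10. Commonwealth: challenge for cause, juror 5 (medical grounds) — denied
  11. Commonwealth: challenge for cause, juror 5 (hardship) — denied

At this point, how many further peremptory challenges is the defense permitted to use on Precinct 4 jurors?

Defense peremptories so far: #16, #9 — 2 of 7 used, 5 left overall.
Against Precinct 4: #9 — 1 used; per-precinct cap 2 leaves 1.
Binding limit: min(5, 1) = 1.

1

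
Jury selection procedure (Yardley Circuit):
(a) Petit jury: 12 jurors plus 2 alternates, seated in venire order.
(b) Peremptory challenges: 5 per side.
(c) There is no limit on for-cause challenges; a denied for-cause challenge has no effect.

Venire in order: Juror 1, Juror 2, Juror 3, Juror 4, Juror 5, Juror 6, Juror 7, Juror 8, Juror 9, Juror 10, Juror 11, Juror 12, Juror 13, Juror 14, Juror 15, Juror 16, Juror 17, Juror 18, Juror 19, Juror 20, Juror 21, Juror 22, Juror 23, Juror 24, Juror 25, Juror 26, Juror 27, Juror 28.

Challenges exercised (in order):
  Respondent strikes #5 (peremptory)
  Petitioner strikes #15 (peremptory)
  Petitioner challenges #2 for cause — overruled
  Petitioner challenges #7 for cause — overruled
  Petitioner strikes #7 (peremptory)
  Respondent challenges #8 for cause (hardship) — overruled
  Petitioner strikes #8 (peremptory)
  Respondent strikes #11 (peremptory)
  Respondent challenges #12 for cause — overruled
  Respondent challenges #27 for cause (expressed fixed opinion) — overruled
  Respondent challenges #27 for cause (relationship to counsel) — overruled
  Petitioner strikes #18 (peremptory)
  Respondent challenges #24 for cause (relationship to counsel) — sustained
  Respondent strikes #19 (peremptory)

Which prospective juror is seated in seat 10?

Removed: #5, #7, #8, #11, #15, #18, #19, #24. (#2, #12, #27 stay — for-cause denied.)
Seating in order: seats 1–12 → #1, #2, #3, #4, #6, #9, #10, #12, #13, #14, #16, #17; alternates → #20, #21.
So seat 10 is #14.

14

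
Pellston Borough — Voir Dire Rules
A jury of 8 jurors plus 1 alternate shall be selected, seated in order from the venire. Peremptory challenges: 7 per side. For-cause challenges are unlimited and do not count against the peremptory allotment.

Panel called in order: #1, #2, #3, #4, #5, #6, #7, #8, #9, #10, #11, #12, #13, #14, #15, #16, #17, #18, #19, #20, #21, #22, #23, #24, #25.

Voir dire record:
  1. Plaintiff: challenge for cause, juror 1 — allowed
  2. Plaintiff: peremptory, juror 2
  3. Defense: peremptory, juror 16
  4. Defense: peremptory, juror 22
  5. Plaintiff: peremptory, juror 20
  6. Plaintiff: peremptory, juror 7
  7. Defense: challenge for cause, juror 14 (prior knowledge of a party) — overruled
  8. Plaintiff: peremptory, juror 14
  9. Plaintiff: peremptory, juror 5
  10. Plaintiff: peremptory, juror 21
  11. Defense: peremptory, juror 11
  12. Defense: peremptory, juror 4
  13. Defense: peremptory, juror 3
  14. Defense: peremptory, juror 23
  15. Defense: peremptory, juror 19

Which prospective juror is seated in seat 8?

Removed: #1, #2, #3, #4, #5, #7, #11, #14, #16, #19, #20, #21, #22, #23.
Seating in order: seats 1–8 → #6, #8, #9, #10, #12, #13, #15, #17; alternates → #18.
So seat 8 is #17.

17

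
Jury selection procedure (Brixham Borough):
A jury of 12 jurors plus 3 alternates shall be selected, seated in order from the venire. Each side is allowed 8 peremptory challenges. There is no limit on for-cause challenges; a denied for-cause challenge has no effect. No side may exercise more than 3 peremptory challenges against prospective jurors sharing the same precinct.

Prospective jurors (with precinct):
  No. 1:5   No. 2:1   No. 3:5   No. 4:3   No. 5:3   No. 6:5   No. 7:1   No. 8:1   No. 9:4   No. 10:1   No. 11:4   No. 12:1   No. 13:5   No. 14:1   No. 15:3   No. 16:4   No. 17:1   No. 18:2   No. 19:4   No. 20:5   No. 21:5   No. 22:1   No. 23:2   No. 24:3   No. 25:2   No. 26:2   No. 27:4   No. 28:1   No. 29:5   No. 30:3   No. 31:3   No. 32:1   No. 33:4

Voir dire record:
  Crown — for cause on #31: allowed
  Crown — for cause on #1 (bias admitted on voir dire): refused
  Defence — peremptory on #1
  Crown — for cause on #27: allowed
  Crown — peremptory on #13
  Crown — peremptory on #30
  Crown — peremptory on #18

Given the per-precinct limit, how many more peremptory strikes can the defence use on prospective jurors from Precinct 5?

2

Defence peremptories so far: #1 — 1 of 8 used, 7 left overall.
Against Precinct 5: #1 — 1 used; per-precinct cap 3 leaves 2.
Binding limit: min(7, 2) = 2.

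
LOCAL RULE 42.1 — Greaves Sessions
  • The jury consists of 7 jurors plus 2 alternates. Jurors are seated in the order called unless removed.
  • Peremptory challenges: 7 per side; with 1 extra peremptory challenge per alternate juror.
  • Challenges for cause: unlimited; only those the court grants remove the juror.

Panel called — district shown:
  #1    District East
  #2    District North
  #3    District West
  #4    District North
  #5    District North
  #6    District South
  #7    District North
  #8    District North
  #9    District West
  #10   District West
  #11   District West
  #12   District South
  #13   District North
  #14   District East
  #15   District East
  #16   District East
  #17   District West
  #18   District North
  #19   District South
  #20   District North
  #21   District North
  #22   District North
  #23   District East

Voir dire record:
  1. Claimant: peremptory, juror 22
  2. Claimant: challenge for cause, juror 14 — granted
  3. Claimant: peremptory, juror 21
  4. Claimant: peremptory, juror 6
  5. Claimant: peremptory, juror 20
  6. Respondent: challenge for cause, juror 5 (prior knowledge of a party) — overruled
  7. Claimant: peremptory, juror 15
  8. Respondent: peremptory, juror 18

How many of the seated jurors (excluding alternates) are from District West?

1

Removed: #6, #14, #15, #18, #20, #21, #22.
Seated jurors 1–7: #1, #2, #3, #4, #5, #7, #8 (alternates #9, #10 not counted).
Of those, in District West: #3 → 1.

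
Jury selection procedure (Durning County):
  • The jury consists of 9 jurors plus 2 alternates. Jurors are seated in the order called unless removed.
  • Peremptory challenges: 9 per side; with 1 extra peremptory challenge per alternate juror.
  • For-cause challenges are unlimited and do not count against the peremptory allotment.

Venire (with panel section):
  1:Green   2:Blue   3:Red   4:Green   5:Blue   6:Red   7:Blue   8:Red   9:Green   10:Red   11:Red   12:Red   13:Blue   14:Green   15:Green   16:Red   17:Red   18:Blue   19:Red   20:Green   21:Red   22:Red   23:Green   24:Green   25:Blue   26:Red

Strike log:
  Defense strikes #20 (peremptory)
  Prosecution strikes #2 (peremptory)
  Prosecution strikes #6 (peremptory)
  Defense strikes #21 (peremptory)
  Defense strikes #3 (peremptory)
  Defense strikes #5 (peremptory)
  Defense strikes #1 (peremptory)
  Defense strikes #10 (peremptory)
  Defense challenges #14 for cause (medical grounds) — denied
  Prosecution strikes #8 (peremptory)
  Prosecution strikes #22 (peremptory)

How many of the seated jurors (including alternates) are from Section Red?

Removed: #1, #2, #3, #5, #6, #8, #10, #20, #21, #22.
Seated (11 incl. alternates): #4, #7, #9, #11, #12, #13, #14, #15, #16, #17, #18.
Of those, in Section Red: #11, #12, #16, #17 → 4.

4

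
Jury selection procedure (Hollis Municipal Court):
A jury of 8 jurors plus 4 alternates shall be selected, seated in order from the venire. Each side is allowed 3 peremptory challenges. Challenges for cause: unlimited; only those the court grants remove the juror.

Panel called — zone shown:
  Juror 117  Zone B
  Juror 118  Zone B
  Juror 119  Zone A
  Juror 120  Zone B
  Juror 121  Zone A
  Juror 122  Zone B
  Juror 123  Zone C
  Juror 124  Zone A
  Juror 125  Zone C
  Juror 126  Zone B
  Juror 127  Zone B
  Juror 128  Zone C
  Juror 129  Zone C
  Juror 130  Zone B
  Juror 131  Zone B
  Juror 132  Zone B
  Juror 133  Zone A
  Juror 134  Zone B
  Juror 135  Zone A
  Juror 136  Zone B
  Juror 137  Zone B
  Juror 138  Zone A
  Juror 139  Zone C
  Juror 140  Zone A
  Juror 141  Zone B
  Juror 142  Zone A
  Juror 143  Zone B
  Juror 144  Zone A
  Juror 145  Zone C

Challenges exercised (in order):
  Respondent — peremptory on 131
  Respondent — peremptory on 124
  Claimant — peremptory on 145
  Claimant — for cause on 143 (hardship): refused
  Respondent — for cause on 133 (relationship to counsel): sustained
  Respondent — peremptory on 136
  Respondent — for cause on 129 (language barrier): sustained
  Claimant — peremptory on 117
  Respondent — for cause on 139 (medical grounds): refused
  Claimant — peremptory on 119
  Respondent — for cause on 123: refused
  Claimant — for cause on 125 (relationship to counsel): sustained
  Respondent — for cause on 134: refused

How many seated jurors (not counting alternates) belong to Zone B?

5

Removed: #117, #119, #124, #125, #129, #131, #133, #136, #145.
Seated jurors 1–8: #118, #120, #121, #122, #123, #126, #127, #128 (alternates #130, #132, #134, #135 not counted).
Of those, in Zone B: #118, #120, #122, #126, #127 → 5.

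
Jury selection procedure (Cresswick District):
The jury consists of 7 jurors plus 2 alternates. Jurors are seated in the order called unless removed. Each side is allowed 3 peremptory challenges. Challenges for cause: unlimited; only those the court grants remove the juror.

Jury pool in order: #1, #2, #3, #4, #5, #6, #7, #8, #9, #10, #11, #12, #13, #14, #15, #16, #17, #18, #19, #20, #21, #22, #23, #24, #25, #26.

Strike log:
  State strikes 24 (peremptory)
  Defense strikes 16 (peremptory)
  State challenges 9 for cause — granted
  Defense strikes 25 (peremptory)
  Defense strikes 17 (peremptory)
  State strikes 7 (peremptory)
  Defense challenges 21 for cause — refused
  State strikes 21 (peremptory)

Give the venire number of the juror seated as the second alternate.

Removed: #7, #9, #16, #17, #21, #24, #25.
Filling seats in venire order through position 9: #1, #2, #3, #4, #5, #6, #8, #10, #11.
So alternate 2 is #11.

11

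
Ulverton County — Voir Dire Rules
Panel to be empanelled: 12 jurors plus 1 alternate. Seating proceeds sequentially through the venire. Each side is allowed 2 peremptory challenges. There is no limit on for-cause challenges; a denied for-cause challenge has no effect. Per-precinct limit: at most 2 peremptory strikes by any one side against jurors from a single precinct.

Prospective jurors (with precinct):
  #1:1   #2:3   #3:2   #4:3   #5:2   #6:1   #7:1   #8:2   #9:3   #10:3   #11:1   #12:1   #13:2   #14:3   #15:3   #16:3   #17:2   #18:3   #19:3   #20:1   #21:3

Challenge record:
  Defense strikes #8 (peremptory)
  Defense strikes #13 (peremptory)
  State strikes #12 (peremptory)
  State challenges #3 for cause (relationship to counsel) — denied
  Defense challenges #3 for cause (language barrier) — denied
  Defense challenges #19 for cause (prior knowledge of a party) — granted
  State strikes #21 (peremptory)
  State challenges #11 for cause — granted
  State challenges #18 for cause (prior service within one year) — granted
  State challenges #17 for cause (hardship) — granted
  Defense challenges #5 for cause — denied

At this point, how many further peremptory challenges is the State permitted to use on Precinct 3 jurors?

State peremptories so far: #12, #21 — 2 of 2 used, 0 left overall.
Against Precinct 3: #21 — 1 used; per-precinct cap 2 leaves 1.
Binding limit: min(0, 1) = 0.

0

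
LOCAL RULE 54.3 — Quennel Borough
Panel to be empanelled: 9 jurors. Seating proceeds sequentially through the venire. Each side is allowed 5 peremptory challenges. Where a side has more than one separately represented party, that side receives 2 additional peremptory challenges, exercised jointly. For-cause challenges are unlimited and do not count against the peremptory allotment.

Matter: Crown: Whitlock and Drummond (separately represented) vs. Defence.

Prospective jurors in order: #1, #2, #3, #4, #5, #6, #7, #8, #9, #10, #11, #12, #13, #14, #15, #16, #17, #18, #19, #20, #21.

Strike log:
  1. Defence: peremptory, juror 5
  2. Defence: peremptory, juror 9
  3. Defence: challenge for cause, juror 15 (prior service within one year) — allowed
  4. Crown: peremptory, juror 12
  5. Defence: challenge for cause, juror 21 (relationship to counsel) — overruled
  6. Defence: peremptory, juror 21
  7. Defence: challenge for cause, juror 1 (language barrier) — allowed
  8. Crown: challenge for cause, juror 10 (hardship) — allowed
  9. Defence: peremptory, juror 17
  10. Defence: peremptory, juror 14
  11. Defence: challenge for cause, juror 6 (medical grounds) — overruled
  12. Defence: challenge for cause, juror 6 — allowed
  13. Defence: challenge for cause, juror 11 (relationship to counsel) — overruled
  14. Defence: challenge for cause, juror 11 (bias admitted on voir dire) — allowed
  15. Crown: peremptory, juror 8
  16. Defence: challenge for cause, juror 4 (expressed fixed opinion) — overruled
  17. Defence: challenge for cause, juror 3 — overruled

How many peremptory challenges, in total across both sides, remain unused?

5

Crown allotment: 5 base + 2 multi-party = 7. Defence allotment: 5.
Crown peremptories used: #12, #8 — 2 (the for-cause on #10 doesn't count).
Defence peremptories used: #5, #9, #21, #17, #14 — 5 (for-cause on #15, #21, #1, #6, #6, #11, #11, #4, #3 don't count).
Remaining: (7 − 2) + (5 − 5) = 5.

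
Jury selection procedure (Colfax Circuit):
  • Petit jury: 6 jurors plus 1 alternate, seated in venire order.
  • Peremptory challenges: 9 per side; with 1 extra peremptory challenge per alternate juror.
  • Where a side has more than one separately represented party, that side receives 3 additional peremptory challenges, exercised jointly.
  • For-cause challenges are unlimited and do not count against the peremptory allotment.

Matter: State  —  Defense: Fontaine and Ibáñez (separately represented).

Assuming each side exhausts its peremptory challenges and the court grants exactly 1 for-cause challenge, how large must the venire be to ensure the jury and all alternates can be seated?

31

Seats to fill: 6 + 1 alternates = 7.
Peremptories — State: 9 + 1×1 = 10; Defense: 9 + 1×1 + 3 = 13; total 23.
For-cause removals: 1.
Minimum venire: 7 + 23 + 1 = 31.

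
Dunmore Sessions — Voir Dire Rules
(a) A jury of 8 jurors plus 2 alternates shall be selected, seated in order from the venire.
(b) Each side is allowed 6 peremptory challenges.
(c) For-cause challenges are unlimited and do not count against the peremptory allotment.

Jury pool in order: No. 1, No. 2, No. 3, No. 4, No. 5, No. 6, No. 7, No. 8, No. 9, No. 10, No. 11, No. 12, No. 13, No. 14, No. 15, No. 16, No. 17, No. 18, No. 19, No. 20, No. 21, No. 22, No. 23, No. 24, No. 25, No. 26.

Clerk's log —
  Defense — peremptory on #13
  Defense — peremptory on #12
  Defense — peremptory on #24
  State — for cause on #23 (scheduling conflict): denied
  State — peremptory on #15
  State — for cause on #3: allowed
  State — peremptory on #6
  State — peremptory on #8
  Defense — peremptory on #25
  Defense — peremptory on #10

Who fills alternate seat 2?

17

Removed: #3, #6, #8, #10, #12, #13, #15, #24, #25. (#23 stays — for-cause denied.)
Seating in order: seats 1–8 → #1, #2, #4, #5, #7, #9, #11, #14; alternates → #16, #17.
So alternate 2 is #17.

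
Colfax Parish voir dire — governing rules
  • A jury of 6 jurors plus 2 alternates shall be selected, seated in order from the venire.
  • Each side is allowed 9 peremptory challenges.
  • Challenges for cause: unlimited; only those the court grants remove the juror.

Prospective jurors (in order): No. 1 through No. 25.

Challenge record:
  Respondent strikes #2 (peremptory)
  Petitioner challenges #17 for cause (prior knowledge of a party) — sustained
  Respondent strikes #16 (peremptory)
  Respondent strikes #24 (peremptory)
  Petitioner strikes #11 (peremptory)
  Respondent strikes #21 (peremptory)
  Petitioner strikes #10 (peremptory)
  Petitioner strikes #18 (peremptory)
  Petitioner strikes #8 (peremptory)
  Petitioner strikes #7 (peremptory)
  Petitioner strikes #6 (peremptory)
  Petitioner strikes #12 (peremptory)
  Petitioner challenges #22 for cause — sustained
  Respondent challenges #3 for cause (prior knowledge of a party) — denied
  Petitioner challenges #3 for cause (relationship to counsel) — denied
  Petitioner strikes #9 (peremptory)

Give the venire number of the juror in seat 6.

14

Removed: #2, #6, #7, #8, #9, #10, #11, #12, #16, #17, #18, #21, #22, #24. (#3 stays — for-cause denied.)
Filling seats in venire order through position 6: #1, #3, #4, #5, #13, #14.
So seat 6 is #14.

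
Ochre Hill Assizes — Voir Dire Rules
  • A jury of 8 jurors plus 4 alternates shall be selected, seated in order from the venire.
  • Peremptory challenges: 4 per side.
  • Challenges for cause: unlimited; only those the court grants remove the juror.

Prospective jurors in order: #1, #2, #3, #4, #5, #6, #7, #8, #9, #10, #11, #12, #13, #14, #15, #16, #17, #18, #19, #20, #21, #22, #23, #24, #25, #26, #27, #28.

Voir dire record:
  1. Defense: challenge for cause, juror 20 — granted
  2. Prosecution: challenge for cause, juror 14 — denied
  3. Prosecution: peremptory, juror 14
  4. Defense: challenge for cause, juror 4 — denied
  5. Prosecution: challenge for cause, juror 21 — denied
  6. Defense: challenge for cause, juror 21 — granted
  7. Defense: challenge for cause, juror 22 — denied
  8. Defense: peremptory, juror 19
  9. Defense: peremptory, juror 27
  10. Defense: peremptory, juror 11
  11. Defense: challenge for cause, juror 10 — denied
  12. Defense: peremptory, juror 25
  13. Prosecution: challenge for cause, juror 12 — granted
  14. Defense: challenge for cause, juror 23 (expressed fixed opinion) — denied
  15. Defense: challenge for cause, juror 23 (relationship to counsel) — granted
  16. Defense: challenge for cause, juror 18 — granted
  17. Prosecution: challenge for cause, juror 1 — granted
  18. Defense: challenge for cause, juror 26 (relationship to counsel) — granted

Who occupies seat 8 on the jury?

Removed: #1, #11, #12, #14, #18, #19, #20, #21, #23, #25, #26, #27. (#4, #10, #22 stay — for-cause denied.)
Filling seats in venire order through position 8: #2, #3, #4, #5, #6, #7, #8, #9.
So seat 8 is #9.

9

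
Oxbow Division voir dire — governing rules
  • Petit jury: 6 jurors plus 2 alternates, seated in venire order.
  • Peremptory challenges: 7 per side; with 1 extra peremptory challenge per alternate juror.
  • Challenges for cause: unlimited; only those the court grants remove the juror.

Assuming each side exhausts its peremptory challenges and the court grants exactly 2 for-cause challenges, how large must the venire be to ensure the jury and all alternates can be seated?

28

Seats to fill: 6 + 2 alternates = 8.
Peremptories: 7 + 1×2 = 9 per side × 2 sides = 18.
For-cause removals: 2.
Minimum venire: 8 + 18 + 2 = 28.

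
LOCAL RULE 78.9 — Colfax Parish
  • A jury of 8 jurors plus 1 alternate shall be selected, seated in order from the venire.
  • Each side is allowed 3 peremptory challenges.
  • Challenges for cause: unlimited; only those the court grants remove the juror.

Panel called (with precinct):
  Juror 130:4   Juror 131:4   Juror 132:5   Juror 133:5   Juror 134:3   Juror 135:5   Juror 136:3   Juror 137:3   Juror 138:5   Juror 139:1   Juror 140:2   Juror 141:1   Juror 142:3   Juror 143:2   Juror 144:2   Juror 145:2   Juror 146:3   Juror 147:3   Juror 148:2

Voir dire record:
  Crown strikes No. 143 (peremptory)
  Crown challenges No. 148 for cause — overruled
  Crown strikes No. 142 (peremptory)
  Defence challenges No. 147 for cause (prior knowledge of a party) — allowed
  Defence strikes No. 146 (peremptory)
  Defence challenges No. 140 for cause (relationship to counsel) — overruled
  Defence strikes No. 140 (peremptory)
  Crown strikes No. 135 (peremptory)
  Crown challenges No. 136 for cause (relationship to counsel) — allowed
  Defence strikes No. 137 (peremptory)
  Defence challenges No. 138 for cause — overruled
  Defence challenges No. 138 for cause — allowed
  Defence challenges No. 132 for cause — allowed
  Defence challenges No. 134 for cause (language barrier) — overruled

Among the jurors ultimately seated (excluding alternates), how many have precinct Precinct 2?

Removed: #132, #135, #136, #137, #138, #140, #142, #143, #146, #147.
Seated jurors 1–8: #130, #131, #133, #134, #139, #141, #144, #145 (alternates #148 not counted).
Of those, in Precinct 2: #144, #145 → 2.

2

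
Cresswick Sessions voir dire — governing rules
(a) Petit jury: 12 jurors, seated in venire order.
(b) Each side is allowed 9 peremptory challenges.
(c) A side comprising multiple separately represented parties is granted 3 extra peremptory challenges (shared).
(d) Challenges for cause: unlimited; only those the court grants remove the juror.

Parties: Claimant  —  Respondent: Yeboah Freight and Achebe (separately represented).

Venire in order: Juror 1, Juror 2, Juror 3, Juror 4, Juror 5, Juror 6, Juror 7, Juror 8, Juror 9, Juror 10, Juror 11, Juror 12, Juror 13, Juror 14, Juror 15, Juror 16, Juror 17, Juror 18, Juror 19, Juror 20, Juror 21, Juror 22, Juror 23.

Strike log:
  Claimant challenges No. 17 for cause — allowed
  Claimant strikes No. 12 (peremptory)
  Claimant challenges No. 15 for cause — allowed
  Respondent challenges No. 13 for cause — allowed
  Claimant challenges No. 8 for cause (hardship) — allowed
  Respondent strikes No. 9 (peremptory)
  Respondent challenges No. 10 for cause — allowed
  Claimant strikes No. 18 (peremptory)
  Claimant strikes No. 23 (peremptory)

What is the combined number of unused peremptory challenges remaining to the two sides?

17

Claimant allotment: 9. Respondent allotment: 9 base + 3 multi-party = 12.
Claimant peremptories used: #12, #18, #23 — 3 (for-cause on #17, #15, #8 don't count).
Respondent peremptories used: #9 — 1 (for-cause on #13, #10 don't count).
Remaining: (9 − 3) + (12 − 1) = 17.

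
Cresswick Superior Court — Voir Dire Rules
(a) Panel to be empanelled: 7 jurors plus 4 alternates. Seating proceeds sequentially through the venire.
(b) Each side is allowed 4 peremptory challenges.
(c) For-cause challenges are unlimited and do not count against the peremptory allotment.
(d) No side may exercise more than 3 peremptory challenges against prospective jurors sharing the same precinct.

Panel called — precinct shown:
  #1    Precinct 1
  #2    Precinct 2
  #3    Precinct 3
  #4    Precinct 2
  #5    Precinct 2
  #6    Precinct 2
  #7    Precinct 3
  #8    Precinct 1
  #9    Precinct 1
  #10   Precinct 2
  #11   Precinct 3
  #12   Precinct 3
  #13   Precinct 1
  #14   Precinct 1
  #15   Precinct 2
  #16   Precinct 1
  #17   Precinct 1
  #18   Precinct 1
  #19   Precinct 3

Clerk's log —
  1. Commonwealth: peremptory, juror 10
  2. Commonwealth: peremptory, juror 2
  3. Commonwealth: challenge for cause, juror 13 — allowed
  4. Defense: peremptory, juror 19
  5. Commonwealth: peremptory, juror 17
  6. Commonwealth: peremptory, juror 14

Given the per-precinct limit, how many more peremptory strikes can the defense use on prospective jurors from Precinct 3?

Defense peremptories so far: #19 — 1 of 4 used, 3 left overall.
Against Precinct 3: #19 — 1 used; per-precinct cap 3 leaves 2.
Binding limit: min(3, 2) = 2.

2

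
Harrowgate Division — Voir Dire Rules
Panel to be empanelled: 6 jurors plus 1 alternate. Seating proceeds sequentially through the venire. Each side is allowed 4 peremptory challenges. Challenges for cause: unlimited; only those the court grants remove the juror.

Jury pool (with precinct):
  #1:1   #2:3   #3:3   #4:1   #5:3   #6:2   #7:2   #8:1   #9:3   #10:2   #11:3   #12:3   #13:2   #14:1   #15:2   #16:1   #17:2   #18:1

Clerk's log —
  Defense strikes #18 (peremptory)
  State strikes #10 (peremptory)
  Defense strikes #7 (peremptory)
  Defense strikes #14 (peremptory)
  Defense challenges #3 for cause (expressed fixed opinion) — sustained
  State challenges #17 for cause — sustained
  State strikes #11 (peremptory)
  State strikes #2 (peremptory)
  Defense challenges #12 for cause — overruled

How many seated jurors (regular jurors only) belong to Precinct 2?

1

Removed: #2, #3, #7, #10, #11, #14, #17, #18.
Seated jurors 1–6: #1, #4, #5, #6, #8, #9 (alternates #12 not counted).
Of those, in Precinct 2: #6 → 1.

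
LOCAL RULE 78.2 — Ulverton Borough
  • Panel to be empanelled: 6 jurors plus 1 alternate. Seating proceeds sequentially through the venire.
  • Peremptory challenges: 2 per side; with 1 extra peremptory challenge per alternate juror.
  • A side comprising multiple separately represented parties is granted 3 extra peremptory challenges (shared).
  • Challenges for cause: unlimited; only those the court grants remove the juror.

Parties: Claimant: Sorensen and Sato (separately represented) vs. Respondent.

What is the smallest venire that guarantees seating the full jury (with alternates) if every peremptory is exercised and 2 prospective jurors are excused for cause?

Seats to fill: 6 + 1 alternates = 7.
Peremptories — Claimant: 2 + 1×1 + 3 = 6; Respondent: 2 + 1×1 = 3; total 9.
For-cause removals: 2.
Minimum venire: 7 + 9 + 2 = 18.

18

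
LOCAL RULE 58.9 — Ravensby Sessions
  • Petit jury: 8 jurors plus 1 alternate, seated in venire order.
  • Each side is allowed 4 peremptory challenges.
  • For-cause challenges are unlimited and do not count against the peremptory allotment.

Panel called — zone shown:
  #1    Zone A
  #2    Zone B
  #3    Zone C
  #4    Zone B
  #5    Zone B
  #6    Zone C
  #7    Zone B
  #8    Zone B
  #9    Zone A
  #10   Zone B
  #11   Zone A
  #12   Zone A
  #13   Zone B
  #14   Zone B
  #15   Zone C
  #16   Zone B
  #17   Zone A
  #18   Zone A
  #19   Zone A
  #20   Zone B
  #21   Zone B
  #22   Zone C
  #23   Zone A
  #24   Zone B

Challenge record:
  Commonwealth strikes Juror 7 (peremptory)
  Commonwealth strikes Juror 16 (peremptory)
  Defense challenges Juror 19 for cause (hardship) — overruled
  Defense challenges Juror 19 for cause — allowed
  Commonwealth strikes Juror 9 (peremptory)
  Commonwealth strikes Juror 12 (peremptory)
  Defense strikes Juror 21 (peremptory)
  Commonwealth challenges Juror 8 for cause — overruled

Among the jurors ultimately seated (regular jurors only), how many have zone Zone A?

Removed: #7, #9, #12, #16, #19, #21.
Seated jurors 1–8: #1, #2, #3, #4, #5, #6, #8, #10 (alternates #11 not counted).
Of those, in Zone A: #1 → 1.

1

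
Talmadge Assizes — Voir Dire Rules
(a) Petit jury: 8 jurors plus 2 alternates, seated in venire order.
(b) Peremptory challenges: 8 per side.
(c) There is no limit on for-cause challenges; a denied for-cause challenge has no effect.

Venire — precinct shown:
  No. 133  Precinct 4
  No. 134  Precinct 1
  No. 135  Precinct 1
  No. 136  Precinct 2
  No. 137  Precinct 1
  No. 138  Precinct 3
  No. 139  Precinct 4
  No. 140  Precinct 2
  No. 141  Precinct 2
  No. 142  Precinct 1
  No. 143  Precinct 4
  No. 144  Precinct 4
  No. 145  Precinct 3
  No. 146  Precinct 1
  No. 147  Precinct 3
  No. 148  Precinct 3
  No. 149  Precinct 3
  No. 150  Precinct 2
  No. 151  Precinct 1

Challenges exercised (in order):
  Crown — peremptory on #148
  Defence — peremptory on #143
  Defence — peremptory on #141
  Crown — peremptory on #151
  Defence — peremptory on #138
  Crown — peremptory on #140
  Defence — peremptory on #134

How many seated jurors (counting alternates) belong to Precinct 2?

1

Removed: #134, #138, #140, #141, #143, #148, #151.
Seated (10 incl. alternates): #133, #135, #136, #137, #139, #142, #144, #145, #146, #147.
Of those, in Precinct 2: #136 → 1.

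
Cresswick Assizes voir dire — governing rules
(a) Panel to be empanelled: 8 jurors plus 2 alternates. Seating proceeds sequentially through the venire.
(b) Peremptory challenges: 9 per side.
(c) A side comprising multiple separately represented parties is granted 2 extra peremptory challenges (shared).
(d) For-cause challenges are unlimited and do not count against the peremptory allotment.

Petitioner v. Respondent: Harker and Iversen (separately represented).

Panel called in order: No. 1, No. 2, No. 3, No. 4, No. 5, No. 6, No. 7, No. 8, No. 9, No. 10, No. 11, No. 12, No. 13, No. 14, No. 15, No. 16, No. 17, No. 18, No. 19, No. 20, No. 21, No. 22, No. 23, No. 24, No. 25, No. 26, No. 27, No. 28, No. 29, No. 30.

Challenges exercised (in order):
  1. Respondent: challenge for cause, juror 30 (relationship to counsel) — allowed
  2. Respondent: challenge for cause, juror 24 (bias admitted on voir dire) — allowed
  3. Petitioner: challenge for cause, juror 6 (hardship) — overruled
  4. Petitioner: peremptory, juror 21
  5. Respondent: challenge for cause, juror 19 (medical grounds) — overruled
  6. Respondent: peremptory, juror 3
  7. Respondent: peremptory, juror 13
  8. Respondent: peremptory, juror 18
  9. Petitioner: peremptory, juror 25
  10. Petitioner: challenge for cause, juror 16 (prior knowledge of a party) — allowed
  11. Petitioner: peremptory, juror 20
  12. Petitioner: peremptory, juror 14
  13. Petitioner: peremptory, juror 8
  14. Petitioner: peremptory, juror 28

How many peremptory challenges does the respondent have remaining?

Respondent allotment: 9 base + 2 multi-party = 11.
Respondent peremptories used: #3, #13, #18 — 3 (for-cause on #30, #24, #19 don't count).
Remaining: 11 − 3 = 8.

8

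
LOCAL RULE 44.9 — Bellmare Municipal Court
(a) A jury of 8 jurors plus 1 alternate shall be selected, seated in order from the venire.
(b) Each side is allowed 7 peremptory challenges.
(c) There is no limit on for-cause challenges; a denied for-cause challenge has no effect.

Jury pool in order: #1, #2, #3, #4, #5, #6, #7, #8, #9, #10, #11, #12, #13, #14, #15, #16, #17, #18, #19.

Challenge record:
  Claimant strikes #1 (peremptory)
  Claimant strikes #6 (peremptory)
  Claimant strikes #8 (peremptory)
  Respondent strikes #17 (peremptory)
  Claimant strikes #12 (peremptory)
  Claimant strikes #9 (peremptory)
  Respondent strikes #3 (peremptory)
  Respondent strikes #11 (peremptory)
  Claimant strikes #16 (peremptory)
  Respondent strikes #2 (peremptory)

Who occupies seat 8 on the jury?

Removed: #1, #2, #3, #6, #8, #9, #11, #12, #16, #17.
Filling seats in venire order through position 8: #4, #5, #7, #10, #13, #14, #15, #18.
So seat 8 is #18.

18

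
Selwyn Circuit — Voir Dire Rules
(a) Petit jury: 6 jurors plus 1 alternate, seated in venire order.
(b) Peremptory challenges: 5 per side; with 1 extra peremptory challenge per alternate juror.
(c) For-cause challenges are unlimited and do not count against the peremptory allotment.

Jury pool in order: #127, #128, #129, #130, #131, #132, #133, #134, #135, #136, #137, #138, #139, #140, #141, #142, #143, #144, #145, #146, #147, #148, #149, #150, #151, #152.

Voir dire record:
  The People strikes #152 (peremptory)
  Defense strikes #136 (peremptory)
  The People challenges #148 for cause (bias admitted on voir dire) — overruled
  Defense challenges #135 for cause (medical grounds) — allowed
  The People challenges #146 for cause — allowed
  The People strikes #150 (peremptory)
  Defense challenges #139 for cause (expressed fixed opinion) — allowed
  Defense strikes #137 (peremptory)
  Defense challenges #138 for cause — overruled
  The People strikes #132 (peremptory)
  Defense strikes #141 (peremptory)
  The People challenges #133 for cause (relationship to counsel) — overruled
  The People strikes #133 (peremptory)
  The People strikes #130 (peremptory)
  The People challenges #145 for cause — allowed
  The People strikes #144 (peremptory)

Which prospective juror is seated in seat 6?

Removed: #130, #132, #133, #135, #136, #137, #139, #141, #144, #145, #146, #150, #152. (#138, #148 stay — for-cause denied.)
Filling seats in venire order through position 6: #127, #128, #129, #131, #134, #138.
So seat 6 is #138.

138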